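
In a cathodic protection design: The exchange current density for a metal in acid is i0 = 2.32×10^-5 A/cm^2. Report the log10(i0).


i0 = 2.32×10^-5 A/cm^2
log10(i0) = -4.635

-4.635


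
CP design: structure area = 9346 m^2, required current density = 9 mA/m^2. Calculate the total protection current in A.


I = area * current density, then convert mA → A (÷1000)
I = 9346 * 9 / 1000 = 84.11 A

84.11 A


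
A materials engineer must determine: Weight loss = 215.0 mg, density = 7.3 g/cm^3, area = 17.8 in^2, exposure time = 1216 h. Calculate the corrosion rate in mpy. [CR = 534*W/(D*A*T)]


Apply the mpy weight-loss relation: CR = 534 * W / (D * A * T)
Numerator: 534 * 215.0 = 114810.0
Denominator: 7.3 * 17.8 * 1216 = 158007.04
CR = 114810.0 / 158007.04 = 0.727 mpy

0.727 mpy


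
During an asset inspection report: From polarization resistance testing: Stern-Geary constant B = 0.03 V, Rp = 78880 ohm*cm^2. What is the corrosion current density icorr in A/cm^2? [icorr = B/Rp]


Apply the Stern-Geary relation: icorr = B / Rp
icorr = 0.03 / 78880 = 3.803×10^-7 A/cm^2

3.803×10^-7 A/cm^2


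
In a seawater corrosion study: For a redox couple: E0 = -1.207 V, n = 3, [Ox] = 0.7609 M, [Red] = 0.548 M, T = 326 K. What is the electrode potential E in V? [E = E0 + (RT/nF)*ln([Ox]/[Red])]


Apply the Nernst equation: E = E0 + (RT/nF)*ln([Ox]/[Red])
Step 1: RT/nF = 8.314*326/(3*96485) = 0.00936368 V
Step 2: [Ox]/[Red] = 0.7609/0.548 = 1.388504
Step 3: ln(1.388504) = 0.328227
Step 4: correction = 0.00936368 * 0.328227 = 0.003 V
E = -1.207 + 0.003 = -1.204 V

-1.204 V


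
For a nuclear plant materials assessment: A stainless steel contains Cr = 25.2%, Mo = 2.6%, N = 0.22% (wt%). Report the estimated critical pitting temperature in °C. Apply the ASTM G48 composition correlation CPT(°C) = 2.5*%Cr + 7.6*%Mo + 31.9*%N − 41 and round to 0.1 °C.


Apply the ASTM G48 empirical CPT estimate: CPT(°C) = 2.5*%Cr + 7.6*%Mo + 31.9*%N − 41
2.5*25.2 = 63; 7.6*2.6 = 19.76; 31.9*0.22 = 7.018
CPT = 63 + 19.76 + 7.018 − 41 = 48.778 °C
Rounded to 0.1 °C: CPT ≈ 48.8 °C

48.8 °C


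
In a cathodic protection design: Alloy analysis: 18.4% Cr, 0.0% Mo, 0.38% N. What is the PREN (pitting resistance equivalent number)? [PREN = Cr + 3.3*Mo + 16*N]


Apply the PREN formula: PREN = Cr + 3.3*Mo + 16*N
PREN = 18.4 + 3.3*0.0 + 16*0.38
PREN = 18.4 + 0.0 + 6.08 = 24.48

24.48


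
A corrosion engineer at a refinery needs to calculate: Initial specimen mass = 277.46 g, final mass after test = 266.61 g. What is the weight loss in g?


Weight loss = initial − final
WL = 277.46 − 266.61 = 10.85 g

10.85 g


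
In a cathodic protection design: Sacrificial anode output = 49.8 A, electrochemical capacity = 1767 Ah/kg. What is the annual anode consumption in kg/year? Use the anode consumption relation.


Annual consumption = current * hours per year / capacity
Rate = 49.8 * 8760 / 1767 = 246.9 kg/year

246.9 kg/year


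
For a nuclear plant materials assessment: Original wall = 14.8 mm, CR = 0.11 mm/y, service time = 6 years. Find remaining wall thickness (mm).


Remaining wall = original − CR × time
t = 14.8 − 0.11*6 = 14.8 − 0.66 = 14.14 mm

14.14 mm


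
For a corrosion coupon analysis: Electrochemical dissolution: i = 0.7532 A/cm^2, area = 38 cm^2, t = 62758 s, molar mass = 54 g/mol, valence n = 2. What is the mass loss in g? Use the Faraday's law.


Apply Faraday's law: m = i*A*t*M / (n*F)
Total charge passed Q = i*A*t = 0.7532*38*62758 = 1796234.3728 C
m = Q*M/(n*F) = 1796234.3728*54/(2*96485) = 502.651 g

502.651 g


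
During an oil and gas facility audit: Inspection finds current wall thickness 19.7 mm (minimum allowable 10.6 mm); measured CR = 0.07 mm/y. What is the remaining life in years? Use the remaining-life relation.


Apply the remaining-life relation: RL = (t_current − t_min) / CR
RL = (19.7 − 10.6) / 0.07 = 9.1 / 0.07 = 130.0 years

130.0 years


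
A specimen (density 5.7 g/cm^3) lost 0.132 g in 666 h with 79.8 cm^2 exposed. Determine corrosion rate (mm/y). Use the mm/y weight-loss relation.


Apply the mm/y weight-loss relation: CR = 87600 * W / (D * A * T)
Numerator: 87600 * 0.132 = 11563.2
Denominator: 5.7 * 79.8 * 666 = 302936.76
CR = 11563.2 / 302936.76 = 0.03817 mm/y

0.03817 mm/y


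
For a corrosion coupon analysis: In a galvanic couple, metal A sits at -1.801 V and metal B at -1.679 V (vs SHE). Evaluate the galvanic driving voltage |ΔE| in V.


Driving voltage is the absolute potential difference.
|ΔE| = |-1.801 − (-1.679)| = 0.122 V

0.122 V


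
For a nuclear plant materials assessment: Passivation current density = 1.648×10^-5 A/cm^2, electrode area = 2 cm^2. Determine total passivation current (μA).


I = i_pass * A, then convert A → μA (×10^6)
I = 1.648×10^-5 * 2 * 10^6 = 32.96 μA

32.96 μA


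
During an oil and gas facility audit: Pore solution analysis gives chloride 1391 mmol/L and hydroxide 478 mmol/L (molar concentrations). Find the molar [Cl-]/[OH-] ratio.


Threshold parameter = [Cl-] / [OH-] (molar basis; both in mmol/L, so units cancel)
Ratio = 1391 / 478 = 2.91

2.91


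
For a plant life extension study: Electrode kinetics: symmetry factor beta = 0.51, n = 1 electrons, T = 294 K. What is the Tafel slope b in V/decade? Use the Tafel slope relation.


Apply the Tafel slope relation: b = 2.303*R*T/(beta*n*F)
Numerator: 2.303 * 8.314 * 294 = 5629.26
Denominator: 0.51 * 1 * 96485 = 49207.35
b = 5629.26 / 49207.35 = 0.1144 V/decade

0.1144 V/decade


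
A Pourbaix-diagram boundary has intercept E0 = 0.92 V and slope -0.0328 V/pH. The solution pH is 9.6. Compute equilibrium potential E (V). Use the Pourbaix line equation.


Apply the Pourbaix line equation: E = E0 + slope*pH
E = 0.92 + (-0.0328)*9.6 = 0.92 + (-0.31488) = 0.60512 V
Rounded to 3 decimal places: E = 0.605 V

0.605 V


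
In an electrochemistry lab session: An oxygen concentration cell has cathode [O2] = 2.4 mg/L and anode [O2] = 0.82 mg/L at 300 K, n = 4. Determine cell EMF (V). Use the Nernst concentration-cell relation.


Apply the Nernst concentration-cell relation: E = (RT/nF)*ln(C_cathode/C_anode)
RT/nF = 8.314*300/(4*96485) = 0.00646266 V
ln(2.4/0.82) = 1.07392
E = 0.00646266 * 1.07392 = 0.00694 V

0.00694 V


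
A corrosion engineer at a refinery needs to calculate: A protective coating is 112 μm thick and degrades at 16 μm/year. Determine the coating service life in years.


Service life = thickness / degradation rate
Life = 112 / 16 = 7.0 years

7.0 years


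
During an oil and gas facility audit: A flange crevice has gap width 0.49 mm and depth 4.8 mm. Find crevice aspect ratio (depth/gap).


Aspect ratio = depth / gap
Ratio = 4.8 / 0.49 = 9.8

9.8


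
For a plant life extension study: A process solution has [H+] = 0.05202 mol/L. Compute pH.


pH = −log10[H+]
pH = −log10(0.05202) = 1.28

1.28


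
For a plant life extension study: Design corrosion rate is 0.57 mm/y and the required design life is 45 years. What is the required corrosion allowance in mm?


Corrosion allowance = CR × design life
CA = 0.57 * 45 = 25.65 mm

25.65 mm


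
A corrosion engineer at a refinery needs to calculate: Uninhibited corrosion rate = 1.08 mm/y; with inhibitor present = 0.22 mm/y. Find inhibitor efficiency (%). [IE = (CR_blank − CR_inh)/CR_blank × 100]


Apply the inhibitor-efficiency definition: IE = (CR_blank − CR_inh)/CR_blank × 100
IE = (1.08 − 0.22) / 1.08 × 100
IE = 0.86 / 1.08 × 100 = 79.6 %

79.6 %


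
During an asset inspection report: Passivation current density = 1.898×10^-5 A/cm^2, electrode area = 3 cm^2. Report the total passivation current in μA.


I = i_pass * A, then convert A → μA (×10^6)
I = 1.898×10^-5 * 3 * 10^6 = 56.94 μA

56.94 μA


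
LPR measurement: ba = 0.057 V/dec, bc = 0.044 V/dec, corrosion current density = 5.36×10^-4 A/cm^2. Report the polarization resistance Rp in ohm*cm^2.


Apply the Stern-Geary equation: Rp = ba*bc / (2.303*icorr*(ba+bc))
ba*bc = 0.057*0.044 = 0.002508
ba+bc = 0.101; 2.303*icorr*(ba+bc) = 2.303*5.36×10^-4*0.101 = 1.2467521×10^-4
Rp = 0.002508 / 1.2467521×10^-4 = 20.12 ohm*cm^2

20.12 ohm*cm^2


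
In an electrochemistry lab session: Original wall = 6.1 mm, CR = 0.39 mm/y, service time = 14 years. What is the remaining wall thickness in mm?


Remaining wall = original − CR × time
t = 6.1 − 0.39*14 = 6.1 − 5.46 = 0.64 mm

0.64 mm


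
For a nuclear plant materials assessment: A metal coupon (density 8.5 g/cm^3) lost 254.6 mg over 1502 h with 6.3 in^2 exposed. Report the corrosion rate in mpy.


Apply the mpy weight-loss relation: CR = 534 * W / (D * A * T)
Numerator: 534 * 254.6 = 135956.4
Denominator: 8.5 * 6.3 * 1502 = 80432.1
CR = 135956.4 / 80432.1 = 1.69033 mpy

1.69033 mpy


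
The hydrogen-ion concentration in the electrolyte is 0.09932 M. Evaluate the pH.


pH = −log10[H+]
pH = −log10(0.09932) = 1.0

1.0


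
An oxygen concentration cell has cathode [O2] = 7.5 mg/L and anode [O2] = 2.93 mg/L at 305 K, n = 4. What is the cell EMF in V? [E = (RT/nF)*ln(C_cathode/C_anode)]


Apply the Nernst concentration-cell relation: E = (RT/nF)*ln(C_cathode/C_anode)
RT/nF = 8.314*305/(4*96485) = 0.00657037 V
ln(7.5/2.93) = 0.9399
E = 0.00657037 * 0.9399 = 0.00618 V

0.00618 V


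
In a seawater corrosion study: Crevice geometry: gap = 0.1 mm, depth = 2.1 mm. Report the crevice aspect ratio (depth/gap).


Aspect ratio = depth / gap
Ratio = 2.1 / 0.1 = 21.0

21.0


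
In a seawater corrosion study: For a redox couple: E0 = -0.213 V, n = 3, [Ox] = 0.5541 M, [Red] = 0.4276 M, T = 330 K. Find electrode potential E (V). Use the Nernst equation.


Apply the Nernst equation: E = E0 + (RT/nF)*ln([Ox]/[Red])
Step 1: RT/nF = 8.314*330/(3*96485) = 0.00947857 V
Step 2: [Ox]/[Red] = 0.5541/0.4276 = 1.295837
Step 3: ln(1.295837) = 0.259157
Step 4: correction = 0.00947857 * 0.259157 = 0.0025 V
E = -0.213 + 0.0025 = -0.2105 V

-0.2105 V


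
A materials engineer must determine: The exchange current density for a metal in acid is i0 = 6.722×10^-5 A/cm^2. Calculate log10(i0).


i0 = 6.722×10^-5 A/cm^2
log10(i0) = -4.173

-4.173


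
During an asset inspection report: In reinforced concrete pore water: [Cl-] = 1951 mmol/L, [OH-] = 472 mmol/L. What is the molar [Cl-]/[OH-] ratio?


Threshold parameter = [Cl-] / [OH-] (molar basis; both in mmol/L, so units cancel)
Ratio = 1951 / 472 = 4.13

4.13


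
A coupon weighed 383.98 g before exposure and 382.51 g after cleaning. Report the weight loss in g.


Weight loss = initial − final
WL = 383.98 − 382.51 = 1.47 g

1.47 g


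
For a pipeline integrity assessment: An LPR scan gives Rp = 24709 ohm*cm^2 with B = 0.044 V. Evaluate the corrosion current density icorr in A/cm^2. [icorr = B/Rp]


Apply the Stern-Geary relation: icorr = B / Rp
icorr = 0.044 / 24709 = 1.781×10^-6 A/cm^2

1.781×10^-6 A/cm^2


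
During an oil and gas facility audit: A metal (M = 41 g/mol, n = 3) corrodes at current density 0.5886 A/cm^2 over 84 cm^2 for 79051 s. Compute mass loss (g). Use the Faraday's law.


Apply Faraday's law: m = i*A*t*M / (n*F)
Total charge passed Q = i*A*t = 0.5886*84*79051 = 3908471.1624 C
m = Q*M/(n*F) = 3908471.1624*41/(3*96485) = 553.617 g

553.617 g


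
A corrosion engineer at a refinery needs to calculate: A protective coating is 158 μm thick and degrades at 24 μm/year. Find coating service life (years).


Service life = thickness / degradation rate
Life = 158 / 24 = 6.6 years

6.6 years


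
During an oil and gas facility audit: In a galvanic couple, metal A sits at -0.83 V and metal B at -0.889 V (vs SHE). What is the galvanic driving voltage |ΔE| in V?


Driving voltage is the absolute potential difference.
|ΔE| = |-0.83 − (-0.889)| = 0.059 V

0.059 V


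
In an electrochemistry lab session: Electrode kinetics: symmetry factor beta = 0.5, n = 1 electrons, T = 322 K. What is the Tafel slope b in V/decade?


Apply the Tafel slope relation: b = 2.303*R*T/(beta*n*F)
Numerator: 2.303 * 8.314 * 322 = 6165.38
Denominator: 0.5 * 1 * 96485 = 48242.5
b = 6165.38 / 48242.5 = 0.128 V/decade

0.128 V/decade


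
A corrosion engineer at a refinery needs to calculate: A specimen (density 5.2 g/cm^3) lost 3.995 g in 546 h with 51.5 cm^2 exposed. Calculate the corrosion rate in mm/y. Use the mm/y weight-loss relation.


Apply the mm/y weight-loss relation: CR = 87600 * W / (D * A * T)
Numerator: 87600 * 3.995 = 349962.0
Denominator: 5.2 * 51.5 * 546 = 146218.8
CR = 349962.0 / 146218.8 = 2.39341 mm/y

2.39341 mm/y


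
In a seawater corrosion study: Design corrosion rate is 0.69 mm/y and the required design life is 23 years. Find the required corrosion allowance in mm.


Corrosion allowance = CR × design life
CA = 0.69 * 23 = 15.87 mm

15.87 mm


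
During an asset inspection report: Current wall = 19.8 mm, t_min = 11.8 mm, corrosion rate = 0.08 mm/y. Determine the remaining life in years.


Apply the remaining-life relation: RL = (t_current − t_min) / CR
RL = (19.8 − 11.8) / 0.08 = 8.0 / 0.08 = 100.0 years

100.0 years


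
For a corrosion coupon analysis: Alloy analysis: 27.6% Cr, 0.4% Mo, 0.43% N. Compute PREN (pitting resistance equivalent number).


Apply the PREN formula: PREN = Cr + 3.3*Mo + 16*N
PREN = 27.6 + 3.3*0.4 + 16*0.43
PREN = 27.6 + 1.32 + 6.88 = 35.8

35.8


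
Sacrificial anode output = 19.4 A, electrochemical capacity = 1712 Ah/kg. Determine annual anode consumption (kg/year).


Annual consumption = current * hours per year / capacity
Rate = 19.4 * 8760 / 1712 = 99.3 kg/year

99.3 kg/year


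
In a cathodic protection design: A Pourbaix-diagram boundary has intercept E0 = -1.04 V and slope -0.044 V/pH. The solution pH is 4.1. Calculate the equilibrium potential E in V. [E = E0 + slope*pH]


Apply the Pourbaix line equation: E = E0 + slope*pH
E = -1.04 + (-0.044)*4.1 = -1.04 + (-0.1804) = -1.2204 V
Rounded to 4 decimal places: E = -1.2204 V

-1.2204 V


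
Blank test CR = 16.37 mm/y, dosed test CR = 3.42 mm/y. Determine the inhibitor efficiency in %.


Apply the inhibitor-efficiency definition: IE = (CR_blank − CR_inh)/CR_blank × 100
IE = (16.37 − 3.42) / 16.37 × 100
IE = 12.95 / 16.37 × 100 = 79.1 %

79.1 %


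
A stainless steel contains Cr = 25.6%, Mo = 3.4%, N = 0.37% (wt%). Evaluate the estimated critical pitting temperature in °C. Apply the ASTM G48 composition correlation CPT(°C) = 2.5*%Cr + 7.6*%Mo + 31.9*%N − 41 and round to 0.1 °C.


Apply the ASTM G48 empirical CPT estimate: CPT(°C) = 2.5*%Cr + 7.6*%Mo + 31.9*%N − 41
2.5*25.6 = 64; 7.6*3.4 = 25.84; 31.9*0.37 = 11.803
CPT = 64 + 25.84 + 11.803 − 41 = 60.643 °C
Rounded to 0.1 °C: CPT ≈ 60.6 °C

60.6 °C


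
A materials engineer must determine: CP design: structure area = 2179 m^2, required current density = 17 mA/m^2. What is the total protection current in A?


I = area * current density, then convert mA → A (÷1000)
I = 2179 * 17 / 1000 = 37.04 A

37.04 A


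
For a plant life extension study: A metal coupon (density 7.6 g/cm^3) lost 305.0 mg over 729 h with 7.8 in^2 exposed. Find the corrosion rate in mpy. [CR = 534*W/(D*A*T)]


Apply the mpy weight-loss relation: CR = 534 * W / (D * A * T)
Numerator: 534 * 305.0 = 162870.0
Denominator: 7.6 * 7.8 * 729 = 43215.12
CR = 162870.0 / 43215.12 = 3.769 mpy

3.769 mpy


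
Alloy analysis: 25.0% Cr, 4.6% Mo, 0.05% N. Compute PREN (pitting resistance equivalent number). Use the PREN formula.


Apply the PREN formula: PREN = Cr + 3.3*Mo + 16*N
PREN = 25.0 + 3.3*4.6 + 16*0.05
PREN = 25.0 + 15.18 + 0.8 = 40.98

40.98


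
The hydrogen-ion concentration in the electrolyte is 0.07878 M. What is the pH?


pH = −log10[H+]
pH = −log10(0.07878) = 1.1

1.1


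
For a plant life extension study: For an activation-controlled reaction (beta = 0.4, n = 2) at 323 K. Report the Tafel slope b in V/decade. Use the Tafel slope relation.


Apply the Tafel slope relation: b = 2.303*R*T/(beta*n*F)
Numerator: 2.303 * 8.314 * 323 = 6184.53
Denominator: 0.4 * 2 * 96485 = 77188.0
b = 6184.53 / 77188.0 = 0.0801 V/decade

0.0801 V/decade


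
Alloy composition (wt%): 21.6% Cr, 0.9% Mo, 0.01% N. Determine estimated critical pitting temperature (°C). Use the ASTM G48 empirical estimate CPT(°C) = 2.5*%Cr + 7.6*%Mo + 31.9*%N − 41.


Apply the ASTM G48 empirical CPT estimate: CPT(°C) = 2.5*%Cr + 7.6*%Mo + 31.9*%N − 41
2.5*21.6 = 54; 7.6*0.9 = 6.84; 31.9*0.01 = 0.319
CPT = 54 + 6.84 + 0.319 − 41 = 20.159 °C
Rounded to 0.1 °C: CPT ≈ 20.2 °C

20.2 °C


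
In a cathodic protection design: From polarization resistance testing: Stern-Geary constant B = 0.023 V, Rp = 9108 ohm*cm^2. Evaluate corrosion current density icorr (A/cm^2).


Apply the Stern-Geary relation: icorr = B / Rp
icorr = 0.023 / 9108 = 2.525×10^-6 A/cm^2

2.525×10^-6 A/cm^2


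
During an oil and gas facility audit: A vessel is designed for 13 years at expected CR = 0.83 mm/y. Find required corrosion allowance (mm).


Corrosion allowance = CR × design life
CA = 0.83 * 13 = 10.79 mm

10.79 mm


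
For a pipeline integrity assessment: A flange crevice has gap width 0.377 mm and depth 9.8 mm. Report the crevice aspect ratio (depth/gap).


Aspect ratio = depth / gap
Ratio = 9.8 / 0.377 = 26.0

26.0


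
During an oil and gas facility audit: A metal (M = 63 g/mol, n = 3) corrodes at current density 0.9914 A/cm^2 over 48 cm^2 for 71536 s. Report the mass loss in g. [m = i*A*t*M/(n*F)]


Apply Faraday's law: m = i*A*t*M / (n*F)
Total charge passed Q = i*A*t = 0.9914*48*71536 = 3404197.9392 C
m = Q*M/(n*F) = 3404197.9392*63/(3*96485) = 740.9251 g

740.9251 g


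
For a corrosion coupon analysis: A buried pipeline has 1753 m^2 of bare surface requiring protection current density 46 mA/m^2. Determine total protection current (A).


I = area * current density, then convert mA → A (÷1000)
I = 1753 * 46 / 1000 = 80.64 A

80.64 A


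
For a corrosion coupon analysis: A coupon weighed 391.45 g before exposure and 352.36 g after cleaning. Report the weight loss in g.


Weight loss = initial − final
WL = 391.45 − 352.36 = 39.09 g

39.09 g


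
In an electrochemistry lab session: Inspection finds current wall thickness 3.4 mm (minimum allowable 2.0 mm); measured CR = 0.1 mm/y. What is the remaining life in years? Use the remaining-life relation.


Apply the remaining-life relation: RL = (t_current − t_min) / CR
RL = (3.4 − 2.0) / 0.1 = 1.4 / 0.1 = 14.0 years

14.0 years


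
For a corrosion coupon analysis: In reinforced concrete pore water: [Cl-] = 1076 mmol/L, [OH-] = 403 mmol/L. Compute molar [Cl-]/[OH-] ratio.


Threshold parameter = [Cl-] / [OH-] (molar basis; both in mmol/L, so units cancel)
Ratio = 1076 / 403 = 2.67

2.67


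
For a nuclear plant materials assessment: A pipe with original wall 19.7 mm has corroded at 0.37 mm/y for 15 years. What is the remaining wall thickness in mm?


Remaining wall = original − CR × time
t = 19.7 − 0.37*15 = 19.7 − 5.55 = 14.15 mm

14.15 mm


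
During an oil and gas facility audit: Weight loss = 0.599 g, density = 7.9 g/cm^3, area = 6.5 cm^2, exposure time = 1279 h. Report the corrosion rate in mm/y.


Apply the mm/y weight-loss relation: CR = 87600 * W / (D * A * T)
Numerator: 87600 * 0.599 = 52472.4
Denominator: 7.9 * 6.5 * 1279 = 65676.65
CR = 52472.4 / 65676.65 = 0.799 mm/y

0.799 mm/y


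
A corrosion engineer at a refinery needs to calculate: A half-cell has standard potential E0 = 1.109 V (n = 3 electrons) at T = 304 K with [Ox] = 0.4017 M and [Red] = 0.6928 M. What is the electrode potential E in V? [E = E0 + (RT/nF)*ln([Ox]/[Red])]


Apply the Nernst equation: E = E0 + (RT/nF)*ln([Ox]/[Red])
Step 1: RT/nF = 8.314*304/(3*96485) = 0.00873178 V
Step 2: [Ox]/[Red] = 0.4017/0.6928 = 0.579821
Step 3: ln(0.579821) = -0.545036
Step 4: correction = 0.00873178 * -0.545036 = -0.0048 V
E = 1.109 + -0.0048 = 1.1042 V

1.1042 V


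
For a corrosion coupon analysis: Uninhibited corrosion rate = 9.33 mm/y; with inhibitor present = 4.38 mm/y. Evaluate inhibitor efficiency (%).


Apply the inhibitor-efficiency definition: IE = (CR_blank − CR_inh)/CR_blank × 100
IE = (9.33 − 4.38) / 9.33 × 100
IE = 4.95 / 9.33 × 100 = 53.1 %

53.1 %


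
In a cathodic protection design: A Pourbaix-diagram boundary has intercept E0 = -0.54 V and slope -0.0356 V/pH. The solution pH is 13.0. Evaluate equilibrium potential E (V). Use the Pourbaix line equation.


Apply the Pourbaix line equation: E = E0 + slope*pH
E = -0.54 + (-0.0356)*13.0 = -0.54 + (-0.4628) = -1.0028 V
Rounded to 3 decimal places: E = -1.003 V

-1.003 V


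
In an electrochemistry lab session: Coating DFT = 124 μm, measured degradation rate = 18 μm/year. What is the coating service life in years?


Service life = thickness / degradation rate
Life = 124 / 18 = 6.9 years

6.9 years


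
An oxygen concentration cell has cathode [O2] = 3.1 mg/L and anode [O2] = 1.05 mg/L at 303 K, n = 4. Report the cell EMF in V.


Apply the Nernst concentration-cell relation: E = (RT/nF)*ln(C_cathode/C_anode)
RT/nF = 8.314*303/(4*96485) = 0.00652729 V
ln(3.1/1.05) = 1.08261
E = 0.00652729 * 1.08261 = 0.00707 V

0.00707 V


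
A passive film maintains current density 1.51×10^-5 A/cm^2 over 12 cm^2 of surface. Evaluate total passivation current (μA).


I = i_pass * A, then convert A → μA (×10^6)
I = 1.51×10^-5 * 12 * 10^6 = 181.2 μA

181.2 μA


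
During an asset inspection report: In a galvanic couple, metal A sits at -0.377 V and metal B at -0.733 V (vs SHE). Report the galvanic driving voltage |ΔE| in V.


Driving voltage is the absolute potential difference.
|ΔE| = |-0.377 − (-0.733)| = 0.356 V

0.356 V


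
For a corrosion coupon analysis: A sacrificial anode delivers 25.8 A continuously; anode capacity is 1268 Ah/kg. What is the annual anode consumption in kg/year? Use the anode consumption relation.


Annual consumption = current * hours per year / capacity
Rate = 25.8 * 8760 / 1268 = 178.2 kg/year

178.2 kg/year


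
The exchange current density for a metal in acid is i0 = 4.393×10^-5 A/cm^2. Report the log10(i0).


i0 = 4.393×10^-5 A/cm^2
log10(i0) = -4.357

-4.357


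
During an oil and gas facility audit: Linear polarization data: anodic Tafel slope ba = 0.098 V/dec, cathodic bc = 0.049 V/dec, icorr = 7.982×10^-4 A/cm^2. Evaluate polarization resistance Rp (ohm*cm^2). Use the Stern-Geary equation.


Apply the Stern-Geary equation: Rp = ba*bc / (2.303*icorr*(ba+bc))
ba*bc = 0.098*0.049 = 0.004802
ba+bc = 0.147; 2.303*icorr*(ba+bc) = 2.303*7.982×10^-4*0.147 = 2.7022343×10^-4
Rp = 0.004802 / 2.7022343×10^-4 = 17.8 ohm*cm^2

17.8 ohm*cm^2


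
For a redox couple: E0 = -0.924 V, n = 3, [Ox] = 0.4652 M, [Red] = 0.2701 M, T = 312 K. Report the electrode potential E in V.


Apply the Nernst equation: E = E0 + (RT/nF)*ln([Ox]/[Red])
Step 1: RT/nF = 8.314*312/(3*96485) = 0.00896156 V
Step 2: [Ox]/[Red] = 0.4652/0.2701 = 1.722325
Step 3: ln(1.722325) = 0.543675
Step 4: correction = 0.00896156 * 0.543675 = 0.0049 V
E = -0.924 + 0.0049 = -0.9191 V

-0.9191 V


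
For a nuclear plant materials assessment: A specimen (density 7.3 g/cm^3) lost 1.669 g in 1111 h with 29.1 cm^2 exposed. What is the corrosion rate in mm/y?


Apply the mm/y weight-loss relation: CR = 87600 * W / (D * A * T)
Numerator: 87600 * 1.669 = 146204.4
Denominator: 7.3 * 29.1 * 1111 = 236009.73
CR = 146204.4 / 236009.73 = 0.6195 mm/y

0.6195 mm/y


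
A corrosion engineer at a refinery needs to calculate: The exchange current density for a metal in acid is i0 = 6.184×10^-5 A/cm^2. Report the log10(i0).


i0 = 6.184×10^-5 A/cm^2
log10(i0) = -4.209

-4.209


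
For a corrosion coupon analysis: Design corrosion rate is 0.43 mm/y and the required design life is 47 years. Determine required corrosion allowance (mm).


Corrosion allowance = CR × design life
CA = 0.43 * 47 = 20.21 mm

20.21 mm


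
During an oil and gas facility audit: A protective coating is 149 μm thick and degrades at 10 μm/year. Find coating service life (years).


Service life = thickness / degradation rate
Life = 149 / 10 = 14.9 years

14.9 years


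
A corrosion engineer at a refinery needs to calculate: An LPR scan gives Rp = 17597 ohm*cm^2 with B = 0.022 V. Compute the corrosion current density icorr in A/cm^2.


Apply the Stern-Geary relation: icorr = B / Rp
icorr = 0.022 / 17597 = 1.25×10^-6 A/cm^2

1.25×10^-6 A/cm^2


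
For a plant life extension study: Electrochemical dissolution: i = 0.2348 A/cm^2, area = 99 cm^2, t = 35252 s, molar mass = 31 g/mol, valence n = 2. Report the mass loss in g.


Apply Faraday's law: m = i*A*t*M / (n*F)
Total charge passed Q = i*A*t = 0.2348*99*35252 = 819439.7904 C
m = Q*M/(n*F) = 819439.7904*31/(2*96485) = 131.64032 g

131.64032 g


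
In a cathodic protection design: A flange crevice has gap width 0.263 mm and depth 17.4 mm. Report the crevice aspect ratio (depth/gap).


Aspect ratio = depth / gap
Ratio = 17.4 / 0.263 = 66.2

66.2


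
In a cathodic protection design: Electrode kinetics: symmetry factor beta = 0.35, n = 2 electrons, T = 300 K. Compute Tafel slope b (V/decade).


Apply the Tafel slope relation: b = 2.303*R*T/(beta*n*F)
Numerator: 2.303 * 8.314 * 300 = 5744.14
Denominator: 0.35 * 2 * 96485 = 67539.5
b = 5744.14 / 67539.5 = 0.085 V/decade

0.085 V/decade


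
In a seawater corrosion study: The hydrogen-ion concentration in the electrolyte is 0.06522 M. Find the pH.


pH = −log10[H+]
pH = −log10(0.06522) = 1.19

1.19


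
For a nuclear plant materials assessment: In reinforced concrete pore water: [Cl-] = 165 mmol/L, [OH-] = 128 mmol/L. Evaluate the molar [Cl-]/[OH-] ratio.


Threshold parameter = [Cl-] / [OH-] (molar basis; both in mmol/L, so units cancel)
Ratio = 165 / 128 = 1.29

1.29


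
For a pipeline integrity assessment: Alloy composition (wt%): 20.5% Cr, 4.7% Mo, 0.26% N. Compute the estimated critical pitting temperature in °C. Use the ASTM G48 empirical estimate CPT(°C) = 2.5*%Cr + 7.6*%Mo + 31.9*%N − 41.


Apply the ASTM G48 empirical CPT estimate: CPT(°C) = 2.5*%Cr + 7.6*%Mo + 31.9*%N − 41
2.5*20.5 = 51.25; 7.6*4.7 = 35.72; 31.9*0.26 = 8.294
CPT = 51.25 + 35.72 + 8.294 − 41 = 54.264 °C
Rounded to 0.1 °C: CPT ≈ 54.3 °C

54.3 °C


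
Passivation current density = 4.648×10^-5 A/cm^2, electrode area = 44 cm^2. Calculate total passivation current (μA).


I = i_pass * A, then convert A → μA (×10^6)
I = 4.648×10^-5 * 44 * 10^6 = 2045.12 μA

2045.12 μA


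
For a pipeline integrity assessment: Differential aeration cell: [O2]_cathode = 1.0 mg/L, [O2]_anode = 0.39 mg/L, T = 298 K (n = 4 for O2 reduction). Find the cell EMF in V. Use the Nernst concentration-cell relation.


Apply the Nernst concentration-cell relation: E = (RT/nF)*ln(C_cathode/C_anode)
RT/nF = 8.314*298/(4*96485) = 0.00641958 V
ln(1.0/0.39) = 0.94161
E = 0.00641958 * 0.94161 = 0.00604 V

0.00604 V


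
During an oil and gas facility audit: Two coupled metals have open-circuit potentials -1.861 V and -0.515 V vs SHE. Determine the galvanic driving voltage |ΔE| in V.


Driving voltage is the absolute potential difference.
|ΔE| = |-1.861 − (-0.515)| = 1.346 V

1.346 V


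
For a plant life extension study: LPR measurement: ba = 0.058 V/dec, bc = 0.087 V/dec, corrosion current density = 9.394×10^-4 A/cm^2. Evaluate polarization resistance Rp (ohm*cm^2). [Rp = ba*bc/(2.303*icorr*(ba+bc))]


Apply the Stern-Geary equation: Rp = ba*bc / (2.303*icorr*(ba+bc))
ba*bc = 0.058*0.087 = 0.005046
ba+bc = 0.145; 2.303*icorr*(ba+bc) = 2.303*9.394×10^-4*0.145 = 3.1369854×10^-4
Rp = 0.005046 / 3.1369854×10^-4 = 16.1 ohm*cm^2

16.1 ohm*cm^2


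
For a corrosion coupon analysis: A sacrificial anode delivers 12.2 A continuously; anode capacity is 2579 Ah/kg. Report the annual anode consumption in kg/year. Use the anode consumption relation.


Annual consumption = current * hours per year / capacity
Rate = 12.2 * 8760 / 2579 = 41.4 kg/year

41.4 kg/year


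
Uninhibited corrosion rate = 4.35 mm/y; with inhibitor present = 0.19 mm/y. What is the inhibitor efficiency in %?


Apply the inhibitor-efficiency definition: IE = (CR_blank − CR_inh)/CR_blank × 100
IE = (4.35 − 0.19) / 4.35 × 100
IE = 4.16 / 4.35 × 100 = 95.6 %

95.6 %


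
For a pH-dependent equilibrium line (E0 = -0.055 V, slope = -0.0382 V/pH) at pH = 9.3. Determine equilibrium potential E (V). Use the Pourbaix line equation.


Apply the Pourbaix line equation: E = E0 + slope*pH
E = -0.055 + (-0.0382)*9.3 = -0.055 + (-0.35526) = -0.41026 V
Rounded to 4 decimal places: E = -0.4103 V

-0.4103 V


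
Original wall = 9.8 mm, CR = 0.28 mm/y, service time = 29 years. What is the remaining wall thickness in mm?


Remaining wall = original − CR × time
t = 9.8 − 0.28*29 = 9.8 − 8.12 = 1.68 mm

1.68 mm


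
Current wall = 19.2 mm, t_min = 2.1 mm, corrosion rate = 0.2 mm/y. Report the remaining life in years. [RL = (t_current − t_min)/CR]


Apply the remaining-life relation: RL = (t_current − t_min) / CR
RL = (19.2 − 2.1) / 0.2 = 17.1 / 0.2 = 85.5 years

85.5 years


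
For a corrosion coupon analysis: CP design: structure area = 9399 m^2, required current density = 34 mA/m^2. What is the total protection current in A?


I = area * current density, then convert mA → A (÷1000)
I = 9399 * 34 / 1000 = 319.57 A

319.57 A


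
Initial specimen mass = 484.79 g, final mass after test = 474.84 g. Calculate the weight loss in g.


Weight loss = initial − final
WL = 484.79 − 474.84 = 9.95 g

9.95 g


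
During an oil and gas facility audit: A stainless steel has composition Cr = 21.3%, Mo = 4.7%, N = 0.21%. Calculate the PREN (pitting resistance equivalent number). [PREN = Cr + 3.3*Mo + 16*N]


Apply the PREN formula: PREN = Cr + 3.3*Mo + 16*N
PREN = 21.3 + 3.3*4.7 + 16*0.21
PREN = 21.3 + 15.51 + 3.36 = 40.17

40.17


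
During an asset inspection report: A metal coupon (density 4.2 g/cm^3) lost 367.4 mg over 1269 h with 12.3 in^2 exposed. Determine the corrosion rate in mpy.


Apply the mpy weight-loss relation: CR = 534 * W / (D * A * T)
Numerator: 534 * 367.4 = 196191.6
Denominator: 4.2 * 12.3 * 1269 = 65556.54
CR = 196191.6 / 65556.54 = 2.993 mpy

2.993 mpy


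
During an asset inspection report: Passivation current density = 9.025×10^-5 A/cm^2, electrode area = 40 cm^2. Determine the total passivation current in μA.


I = i_pass * A, then convert A → μA (×10^6)
I = 9.025×10^-5 * 40 * 10^6 = 3610.0 μA

3610.0 μA


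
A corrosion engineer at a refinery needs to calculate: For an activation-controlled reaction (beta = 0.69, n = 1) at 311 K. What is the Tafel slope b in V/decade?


Apply the Tafel slope relation: b = 2.303*R*T/(beta*n*F)
Numerator: 2.303 * 8.314 * 311 = 5954.76
Denominator: 0.69 * 1 * 96485 = 66574.65
b = 5954.76 / 66574.65 = 0.089 V/decade

0.089 V/decade


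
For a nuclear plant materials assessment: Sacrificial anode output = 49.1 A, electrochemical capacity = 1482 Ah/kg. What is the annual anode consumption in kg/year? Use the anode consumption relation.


Annual consumption = current * hours per year / capacity
Rate = 49.1 * 8760 / 1482 = 290.2 kg/year

290.2 kg/year


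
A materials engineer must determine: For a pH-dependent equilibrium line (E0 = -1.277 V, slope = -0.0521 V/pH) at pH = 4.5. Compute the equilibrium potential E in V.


Apply the Pourbaix line equation: E = E0 + slope*pH
E = -1.277 + (-0.0521)*4.5 = -1.277 + (-0.23445) = -1.51145 V
Rounded to 4 decimal places: E = -1.5115 V

-1.5115 V


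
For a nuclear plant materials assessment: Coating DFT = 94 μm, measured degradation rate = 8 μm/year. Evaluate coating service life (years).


Service life = thickness / degradation rate
Life = 94 / 8 = 11.8 years

11.8 years


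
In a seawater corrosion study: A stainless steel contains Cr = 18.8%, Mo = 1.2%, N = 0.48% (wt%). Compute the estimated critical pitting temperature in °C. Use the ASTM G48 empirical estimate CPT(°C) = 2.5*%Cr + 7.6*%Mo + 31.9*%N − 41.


Apply the ASTM G48 empirical CPT estimate: CPT(°C) = 2.5*%Cr + 7.6*%Mo + 31.9*%N − 41
2.5*18.8 = 47; 7.6*1.2 = 9.12; 31.9*0.48 = 15.312
CPT = 47 + 9.12 + 15.312 − 41 = 30.432 °C
Rounded to 0.1 °C: CPT ≈ 30.4 °C

30.4 °C


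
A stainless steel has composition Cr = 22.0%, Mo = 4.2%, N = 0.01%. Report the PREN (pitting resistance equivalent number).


Apply the PREN formula: PREN = Cr + 3.3*Mo + 16*N
PREN = 22.0 + 3.3*4.2 + 16*0.01
PREN = 22.0 + 13.86 + 0.16 = 36.02

36.02


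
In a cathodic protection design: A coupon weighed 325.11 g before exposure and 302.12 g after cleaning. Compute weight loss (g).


Weight loss = initial − final
WL = 325.11 − 302.12 = 22.99 g

22.99 g


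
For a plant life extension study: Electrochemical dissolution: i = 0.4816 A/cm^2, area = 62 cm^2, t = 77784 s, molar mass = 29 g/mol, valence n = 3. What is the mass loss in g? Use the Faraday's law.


Apply Faraday's law: m = i*A*t*M / (n*F)
Total charge passed Q = i*A*t = 0.4816*62*77784 = 2322568.0128 C
m = Q*M/(n*F) = 2322568.0128*29/(3*96485) = 232.694 g

232.694 g


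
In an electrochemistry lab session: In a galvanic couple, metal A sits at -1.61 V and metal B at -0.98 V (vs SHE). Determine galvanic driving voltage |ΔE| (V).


Driving voltage is the absolute potential difference.
|ΔE| = |-1.61 − (-0.98)| = 0.63 V

0.63 V


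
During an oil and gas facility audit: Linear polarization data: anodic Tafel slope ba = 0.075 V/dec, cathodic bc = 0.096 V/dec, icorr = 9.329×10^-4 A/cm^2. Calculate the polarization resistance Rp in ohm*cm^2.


Apply the Stern-Geary equation: Rp = ba*bc / (2.303*icorr*(ba+bc))
ba*bc = 0.075*0.096 = 0.0072
ba+bc = 0.171; 2.303*icorr*(ba+bc) = 2.303*9.329×10^-4*0.171 = 3.6738815×10^-4
Rp = 0.0072 / 3.6738815×10^-4 = 19.6 ohm*cm^2

19.6 ohm*cm^2


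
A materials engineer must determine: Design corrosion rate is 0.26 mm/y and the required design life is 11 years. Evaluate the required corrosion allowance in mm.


Corrosion allowance = CR × design life
CA = 0.26 * 11 = 2.86 mm

2.86 mm


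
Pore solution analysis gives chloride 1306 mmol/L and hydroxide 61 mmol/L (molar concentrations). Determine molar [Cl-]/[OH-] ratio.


Threshold parameter = [Cl-] / [OH-] (molar basis; both in mmol/L, so units cancel)
Ratio = 1306 / 61 = 21.41

21.41


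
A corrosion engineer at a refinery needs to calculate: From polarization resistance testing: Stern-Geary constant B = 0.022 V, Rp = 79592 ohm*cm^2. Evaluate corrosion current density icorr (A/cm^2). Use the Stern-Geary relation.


Apply the Stern-Geary relation: icorr = B / Rp
icorr = 0.022 / 79592 = 2.764×10^-7 A/cm^2

2.764×10^-7 A/cm^2


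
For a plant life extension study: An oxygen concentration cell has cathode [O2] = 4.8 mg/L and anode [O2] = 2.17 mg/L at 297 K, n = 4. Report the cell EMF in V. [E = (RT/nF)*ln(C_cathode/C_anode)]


Apply the Nernst concentration-cell relation: E = (RT/nF)*ln(C_cathode/C_anode)
RT/nF = 8.314*297/(4*96485) = 0.00639804 V
ln(4.8/2.17) = 0.79389
E = 0.00639804 * 0.79389 = 0.00508 V

0.00508 V


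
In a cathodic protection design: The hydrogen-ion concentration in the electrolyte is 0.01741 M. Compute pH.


pH = −log10[H+]
pH = −log10(0.01741) = 1.76

1.76


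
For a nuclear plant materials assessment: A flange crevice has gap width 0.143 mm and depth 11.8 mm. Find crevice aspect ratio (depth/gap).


Aspect ratio = depth / gap
Ratio = 11.8 / 0.143 = 82.5

82.5


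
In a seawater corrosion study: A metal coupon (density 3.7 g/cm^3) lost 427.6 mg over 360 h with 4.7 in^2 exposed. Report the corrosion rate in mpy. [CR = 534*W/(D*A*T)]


Apply the mpy weight-loss relation: CR = 534 * W / (D * A * T)
Numerator: 534 * 427.6 = 228338.4
Denominator: 3.7 * 4.7 * 360 = 6260.4
CR = 228338.4 / 6260.4 = 36.473 mpy

36.473 mpy


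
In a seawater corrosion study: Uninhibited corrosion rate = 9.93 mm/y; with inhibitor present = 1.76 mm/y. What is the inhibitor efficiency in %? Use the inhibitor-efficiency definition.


Apply the inhibitor-efficiency definition: IE = (CR_blank − CR_inh)/CR_blank × 100
IE = (9.93 − 1.76) / 9.93 × 100
IE = 8.17 / 9.93 × 100 = 82.3 %

82.3 %


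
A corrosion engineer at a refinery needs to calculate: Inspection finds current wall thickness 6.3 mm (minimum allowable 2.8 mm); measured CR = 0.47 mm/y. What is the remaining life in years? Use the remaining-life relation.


Apply the remaining-life relation: RL = (t_current − t_min) / CR
RL = (6.3 − 2.8) / 0.47 = 3.5 / 0.47 = 7.4 years

7.4 years


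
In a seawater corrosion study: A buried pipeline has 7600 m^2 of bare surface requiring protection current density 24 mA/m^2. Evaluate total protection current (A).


I = area * current density, then convert mA → A (÷1000)
I = 7600 * 24 / 1000 = 182.4 A

182.4 A


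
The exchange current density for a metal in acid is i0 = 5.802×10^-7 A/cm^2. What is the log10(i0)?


i0 = 5.802×10^-7 A/cm^2
log10(i0) = -6.236

-6.236


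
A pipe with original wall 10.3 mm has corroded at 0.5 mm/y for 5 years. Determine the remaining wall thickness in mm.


Remaining wall = original − CR × time
t = 10.3 − 0.5*5 = 10.3 − 2.5 = 7.8 mm

7.8 mm


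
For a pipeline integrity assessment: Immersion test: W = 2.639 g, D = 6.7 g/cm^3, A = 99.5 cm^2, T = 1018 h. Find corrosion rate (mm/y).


Apply the mm/y weight-loss relation: CR = 87600 * W / (D * A * T)
Numerator: 87600 * 2.639 = 231176.4
Denominator: 6.7 * 99.5 * 1018 = 678649.7
CR = 231176.4 / 678649.7 = 0.3406 mm/y

0.3406 mm/y


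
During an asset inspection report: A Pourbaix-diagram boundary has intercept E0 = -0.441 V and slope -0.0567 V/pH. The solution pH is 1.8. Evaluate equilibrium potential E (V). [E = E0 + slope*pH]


Apply the Pourbaix line equation: E = E0 + slope*pH
E = -0.441 + (-0.0567)*1.8 = -0.441 + (-0.10206) = -0.54306 V
Rounded to 4 decimal places: E = -0.5431 V

-0.5431 V


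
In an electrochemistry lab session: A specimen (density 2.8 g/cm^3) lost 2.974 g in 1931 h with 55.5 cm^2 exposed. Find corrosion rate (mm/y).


Apply the mm/y weight-loss relation: CR = 87600 * W / (D * A * T)
Numerator: 87600 * 2.974 = 260522.4
Denominator: 2.8 * 55.5 * 1931 = 300077.4
CR = 260522.4 / 300077.4 = 0.86818 mm/y

0.86818 mm/y


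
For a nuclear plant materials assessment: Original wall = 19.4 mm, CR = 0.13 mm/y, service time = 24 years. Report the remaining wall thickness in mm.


Remaining wall = original − CR × time
t = 19.4 − 0.13*24 = 19.4 − 3.12 = 16.28 mm

16.28 mm


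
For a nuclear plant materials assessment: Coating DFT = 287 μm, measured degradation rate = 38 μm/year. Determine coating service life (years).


Service life = thickness / degradation rate
Life = 287 / 38 = 7.6 years

7.6 years


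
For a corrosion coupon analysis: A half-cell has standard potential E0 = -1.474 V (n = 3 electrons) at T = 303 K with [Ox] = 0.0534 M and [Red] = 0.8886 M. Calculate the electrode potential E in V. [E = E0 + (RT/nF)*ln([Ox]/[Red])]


Apply the Nernst equation: E = E0 + (RT/nF)*ln([Ox]/[Red])
Step 1: RT/nF = 8.314*303/(3*96485) = 0.00870305 V
Step 2: [Ox]/[Red] = 0.0534/0.8886 = 0.060095
Step 3: ln(0.060095) = -2.811829
Step 4: correction = 0.00870305 * -2.811829 = -0.0245 V
E = -1.474 + -0.0245 = -1.4985 V

-1.4985 V


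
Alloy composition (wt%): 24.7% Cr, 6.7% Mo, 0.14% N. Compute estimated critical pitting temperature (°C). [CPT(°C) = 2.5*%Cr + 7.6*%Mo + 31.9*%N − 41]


Apply the ASTM G48 empirical CPT estimate: CPT(°C) = 2.5*%Cr + 7.6*%Mo + 31.9*%N − 41
2.5*24.7 = 61.75; 7.6*6.7 = 50.92; 31.9*0.14 = 4.466
CPT = 61.75 + 50.92 + 4.466 − 41 = 76.136 °C
Rounded to 0.1 °C: CPT ≈ 76.1 °C

76.1 °C
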